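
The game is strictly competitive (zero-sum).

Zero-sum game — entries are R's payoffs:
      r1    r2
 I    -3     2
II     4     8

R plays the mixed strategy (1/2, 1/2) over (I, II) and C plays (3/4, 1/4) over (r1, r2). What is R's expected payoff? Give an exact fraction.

Against (3/4, 1/4), each row's expected payoff is I: -7/4; II: 5.
Taking the (1/2, 1/2)-weighted average: (1/2)·(-7/4) + (1/2)·(5) = 13/8.

13/8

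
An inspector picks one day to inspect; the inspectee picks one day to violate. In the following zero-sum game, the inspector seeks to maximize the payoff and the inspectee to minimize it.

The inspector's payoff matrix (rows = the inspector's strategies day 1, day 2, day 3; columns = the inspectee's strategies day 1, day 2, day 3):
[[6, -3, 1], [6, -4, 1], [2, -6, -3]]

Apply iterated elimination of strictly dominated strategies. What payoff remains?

-3

Row day 3 is strictly dominated by row day 1 (6>2, -3>-6, 1>-3); eliminate day 3.
Column day 3 is strictly dominated by day 2 for the inspectee (-3<1, -4<1); eliminate day 3.
Column day 1 is strictly dominated by day 2 for the inspectee (-3<6, -4<6); eliminate day 1.
Row day 2 is strictly dominated by row day 1 (-3>-4); eliminate day 2.
Only (day 1, day 2) remains, with payoff -3.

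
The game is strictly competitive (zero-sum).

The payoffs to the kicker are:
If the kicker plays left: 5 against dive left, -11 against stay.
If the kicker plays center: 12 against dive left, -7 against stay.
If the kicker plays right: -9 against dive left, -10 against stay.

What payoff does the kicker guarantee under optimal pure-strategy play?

Row minima: -11, -7, -10 → the kicker's maximin is -7.
Column maxima: 12, -7 → the goalkeeper's minimax is -7.
They coincide at (center, stay), so the value is -7.

-7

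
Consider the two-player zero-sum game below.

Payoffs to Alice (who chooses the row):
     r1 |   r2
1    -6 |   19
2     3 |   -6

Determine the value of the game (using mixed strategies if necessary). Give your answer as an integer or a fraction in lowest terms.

Row minima are -6 and -6, so Alice's maximin is -6; column maxima are 3 and 19, so Bob's minimax is 3. These differ, so the equilibrium is in mixed strategies.
Let Alice play 1 with probability p. Bob is indifferent when −6p + 3(1−p) = 19p − 6(1−p), giving p = 9/34.
Let Bob play r1 with probability q. Alice is indifferent when −6q + 19(1−q) = 3q − 6(1−q), giving q = 25/34.
The value is -6·(25/34) + (19)·(9/34) = 21/34.

21/34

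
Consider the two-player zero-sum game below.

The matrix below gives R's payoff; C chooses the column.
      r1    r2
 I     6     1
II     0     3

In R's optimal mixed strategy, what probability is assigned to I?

Row minima are 1 and 0, so R's maximin is 1; column maxima are 6 and 3, so C's minimax is 3. These differ, so the equilibrium is in mixed strategies.
Let R play I with probability p. C is indifferent when 6p = p + 3(1−p), giving p = 3/8.

3/8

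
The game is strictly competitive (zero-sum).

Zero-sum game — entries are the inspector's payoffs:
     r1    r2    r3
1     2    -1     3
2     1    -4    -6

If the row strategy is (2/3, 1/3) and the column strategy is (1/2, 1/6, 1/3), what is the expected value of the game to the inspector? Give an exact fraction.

1/2

Against (1/2, 1/6, 1/3), each row's expected payoff is 1: 11/6; 2: -13/6.
Taking the (2/3, 1/3)-weighted average: (2/3)·(11/6) + (1/3)·(-13/6) = 1/2.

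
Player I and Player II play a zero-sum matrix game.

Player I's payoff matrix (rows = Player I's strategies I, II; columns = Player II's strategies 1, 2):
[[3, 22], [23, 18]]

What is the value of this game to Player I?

Row minima are 3 and 18, so Player I's maximin is 18; column maxima are 23 and 22, so Player II's minimax is 22. These differ, so the equilibrium is in mixed strategies.
Let Player I play I with probability p. Player II is indifferent when 3p + 23(1−p) = 22p + 18(1−p), giving p = 5/24.
Let Player II play 1 with probability q. Player I is indifferent when 3q + 22(1−q) = 23q + 18(1−q), giving q = 1/6.
The value is 3·(1/6) + (22)·(5/6) = 113/6.

113/6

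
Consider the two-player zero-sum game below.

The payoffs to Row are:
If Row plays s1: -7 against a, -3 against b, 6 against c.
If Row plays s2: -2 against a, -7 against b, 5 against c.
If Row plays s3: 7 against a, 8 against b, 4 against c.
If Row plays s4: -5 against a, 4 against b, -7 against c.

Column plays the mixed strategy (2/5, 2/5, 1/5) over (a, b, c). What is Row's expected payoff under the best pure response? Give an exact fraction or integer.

s1: (-7)·(2/5) + (-3)·(2/5) + (6)·(1/5) = -14/5.
s2: (-2)·(2/5) + (-7)·(2/5) + (5)·(1/5) = -13/5.
s3: (7)·(2/5) + (8)·(2/5) + (4)·(1/5) = 34/5.
s4: (-5)·(2/5) + (4)·(2/5) + (-7)·(1/5) = -9/5.
The best pure response is s3 with expected payoff 34/5.

34/5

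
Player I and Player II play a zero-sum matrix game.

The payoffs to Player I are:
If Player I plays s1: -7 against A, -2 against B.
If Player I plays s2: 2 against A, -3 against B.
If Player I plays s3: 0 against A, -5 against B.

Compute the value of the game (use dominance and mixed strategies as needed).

-5/2

Row s3 is strictly dominated by row s2, so Player I never plays it.
The remaining 2×2 game on (s1, s2) × (A, B) has no saddle point. Let Player I play s1 with probability p; indifference gives −7p + 2(1−p) = −2p − 3(1−p), so p = 1/2.
Similarly Player II's optimal q on A is 1/10, and the value is -7·(1/10) + (-2)·(9/10) = -5/2.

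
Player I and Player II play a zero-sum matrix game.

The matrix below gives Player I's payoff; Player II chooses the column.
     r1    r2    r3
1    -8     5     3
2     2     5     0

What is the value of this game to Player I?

Column r2 is strictly dominated by r3 for Player II (it gives Player I more in every row).
The remaining 2×2 game on (1, 2) × (r1, r3) has no saddle point. Let Player I play 1 with probability p; indifference gives −8p + 2(1−p) = 3p, so p = 2/13.
Similarly Player II's optimal q on r1 is 3/13, and the value is -8·(3/13) + (3)·(10/13) = 6/13.

6/13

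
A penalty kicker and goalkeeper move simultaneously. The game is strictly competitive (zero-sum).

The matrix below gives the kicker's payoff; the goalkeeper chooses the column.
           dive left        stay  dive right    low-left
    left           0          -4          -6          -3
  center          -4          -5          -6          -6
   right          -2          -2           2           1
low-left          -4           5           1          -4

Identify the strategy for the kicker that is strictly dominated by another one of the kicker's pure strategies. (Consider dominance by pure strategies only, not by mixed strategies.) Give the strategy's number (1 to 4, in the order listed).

2

Compare center with right: -2 > -4, -2 > -5, 2 > -6, 1 > -6.
So right strictly dominates center for the kicker; center is strictly dominated.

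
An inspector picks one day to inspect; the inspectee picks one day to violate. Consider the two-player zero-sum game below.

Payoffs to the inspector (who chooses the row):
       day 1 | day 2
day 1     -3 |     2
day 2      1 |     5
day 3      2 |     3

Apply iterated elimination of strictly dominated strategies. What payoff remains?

2

Column day 2 is strictly dominated by day 1 for the inspectee (-3<2, 1<5, 2<3); eliminate day 2.
Row day 2 is strictly dominated by row day 3 (2>1); eliminate day 2.
Row day 1 is strictly dominated by row day 3 (2>-3); eliminate day 1.
Only (day 3, day 1) remains, with payoff 2.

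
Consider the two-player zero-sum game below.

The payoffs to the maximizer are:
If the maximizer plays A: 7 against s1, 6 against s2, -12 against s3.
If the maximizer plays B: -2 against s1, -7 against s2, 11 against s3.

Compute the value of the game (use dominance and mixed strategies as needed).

Column s1 is strictly dominated by s2 for the minimizer (it gives the maximizer more in every row).
The remaining 2×2 game on (A, B) × (s2, s3) has no saddle point. Let the maximizer play A with probability p; indifference gives 6p − 7(1−p) = −12p + 11(1−p), so p = 1/2.
Similarly the minimizer's optimal q on s2 is 23/36, and the value is 6·(23/36) + (-12)·(13/36) = -1/2.

-1/2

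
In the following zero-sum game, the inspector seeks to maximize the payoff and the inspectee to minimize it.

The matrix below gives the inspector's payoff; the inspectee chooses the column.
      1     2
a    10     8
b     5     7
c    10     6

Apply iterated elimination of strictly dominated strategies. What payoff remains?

8

Row b is strictly dominated by row a (10>5, 8>7); eliminate b.
Column 1 is strictly dominated by 2 for the inspectee (8<10, 6<10); eliminate 1.
Row c is strictly dominated by row a (8>6); eliminate c.
Only (a, 2) remains, with payoff 8.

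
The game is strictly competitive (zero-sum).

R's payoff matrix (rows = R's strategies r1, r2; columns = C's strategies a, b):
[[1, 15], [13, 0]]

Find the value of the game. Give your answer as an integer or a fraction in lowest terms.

Row minima are 1 and 0, so R's maximin is 1; column maxima are 13 and 15, so C's minimax is 13. These differ, so the equilibrium is in mixed strategies.
Let R play r1 with probability p. C is indifferent when p + 13(1−p) = 15p, giving p = 13/27.
Let C play a with probability q. R is indifferent when q + 15(1−q) = 13q, giving q = 5/9.
The value is 1·(5/9) + (15)·(4/9) = 65/9.

65/9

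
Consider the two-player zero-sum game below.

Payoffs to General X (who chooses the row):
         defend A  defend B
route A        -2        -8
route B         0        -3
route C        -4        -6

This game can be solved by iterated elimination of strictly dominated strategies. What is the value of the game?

Column defend A is strictly dominated by defend B for General Y (-8<-2, -3<0, -6<-4); eliminate defend A.
Row route C is strictly dominated by row route B (-3>-6); eliminate route C.
Row route A is strictly dominated by row route B (-3>-8); eliminate route A.
Only (route B, defend B) remains, with payoff -3.

-3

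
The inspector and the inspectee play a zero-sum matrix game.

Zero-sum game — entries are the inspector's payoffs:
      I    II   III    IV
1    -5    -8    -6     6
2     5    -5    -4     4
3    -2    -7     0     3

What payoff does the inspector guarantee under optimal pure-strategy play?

Row minima: -8, -5, -7 → the inspector's maximin is -5.
Column maxima: 5, -5, 0, 6 → the inspectee's minimax is -5.
They coincide at (2, II), so the value is -5.

-5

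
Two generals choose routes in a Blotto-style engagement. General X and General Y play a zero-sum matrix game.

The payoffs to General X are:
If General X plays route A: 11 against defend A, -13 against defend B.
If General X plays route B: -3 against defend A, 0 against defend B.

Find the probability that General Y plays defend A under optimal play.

Row minima are -13 and -3, so General X's maximin is -3; column maxima are 11 and 0, so General Y's minimax is 0. These differ, so the equilibrium is in mixed strategies.
Let General Y play defend A with probability q. General X is indifferent when 11q − 13(1−q) = −3q, giving q = 13/27.

13/27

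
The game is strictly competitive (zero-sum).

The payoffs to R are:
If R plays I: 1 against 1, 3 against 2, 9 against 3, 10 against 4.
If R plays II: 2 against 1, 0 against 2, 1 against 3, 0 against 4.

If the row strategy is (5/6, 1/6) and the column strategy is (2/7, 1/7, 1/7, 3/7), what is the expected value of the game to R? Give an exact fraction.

75/14

Against (2/7, 1/7, 1/7, 3/7), each row's expected payoff is I: 44/7; II: 5/7.
Taking the (5/6, 1/6)-weighted average: (5/6)·(44/7) + (1/6)·(5/7) = 75/14.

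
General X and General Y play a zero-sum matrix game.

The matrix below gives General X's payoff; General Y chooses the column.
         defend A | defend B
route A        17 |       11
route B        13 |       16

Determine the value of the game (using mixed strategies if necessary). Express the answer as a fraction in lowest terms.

43/3

Row minima are 11 and 13, so General X's maximin is 13; column maxima are 17 and 16, so General Y's minimax is 16. These differ, so the equilibrium is in mixed strategies.
Let General X play route A with probability p. General Y is indifferent when 17p + 13(1−p) = 11p + 16(1−p), giving p = 1/3.
Let General Y play defend A with probability q. General X is indifferent when 17q + 11(1−q) = 13q + 16(1−q), giving q = 5/9.
The value is 17·(5/9) + (11)·(4/9) = 43/3.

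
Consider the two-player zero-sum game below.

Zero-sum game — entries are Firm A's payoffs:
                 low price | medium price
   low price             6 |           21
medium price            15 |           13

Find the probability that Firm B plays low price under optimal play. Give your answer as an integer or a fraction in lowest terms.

Row minima are 6 and 13, so Firm A's maximin is 13; column maxima are 15 and 21, so Firm B's minimax is 15. These differ, so the equilibrium is in mixed strategies.
Let Firm B play low price with probability q. Firm A is indifferent when 6q + 21(1−q) = 15q + 13(1−q), giving q = 8/17.

8/17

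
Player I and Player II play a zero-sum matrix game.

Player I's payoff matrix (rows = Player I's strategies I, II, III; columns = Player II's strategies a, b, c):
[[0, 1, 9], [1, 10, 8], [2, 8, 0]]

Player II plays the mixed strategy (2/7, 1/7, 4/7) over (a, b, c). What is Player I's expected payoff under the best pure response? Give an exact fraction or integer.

I: (0)·(2/7) + (1)·(1/7) + (9)·(4/7) = 37/7.
II: (1)·(2/7) + (10)·(1/7) + (8)·(4/7) = 44/7.
III: (2)·(2/7) + (8)·(1/7) + (0)·(4/7) = 12/7.
The best pure response is II with expected payoff 44/7.

44/7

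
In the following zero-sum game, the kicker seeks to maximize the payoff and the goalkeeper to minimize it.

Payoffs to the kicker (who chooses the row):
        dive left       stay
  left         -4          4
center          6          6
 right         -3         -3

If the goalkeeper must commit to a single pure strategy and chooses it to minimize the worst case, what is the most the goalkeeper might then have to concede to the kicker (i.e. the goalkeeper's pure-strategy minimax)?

6

The worst case (largest entry) in each column is dive left: 6, stay: 6.
The best (smallest) of these is 6.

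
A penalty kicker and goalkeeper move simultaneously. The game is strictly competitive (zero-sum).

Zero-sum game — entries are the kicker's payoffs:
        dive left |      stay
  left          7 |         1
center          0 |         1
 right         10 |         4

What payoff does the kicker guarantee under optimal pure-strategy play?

4

Row minima: 1, 0, 4 → the kicker's maximin is 4.
Column maxima: 10, 4 → the goalkeeper's minimax is 4.
They coincide at (right, stay), so the value is 4.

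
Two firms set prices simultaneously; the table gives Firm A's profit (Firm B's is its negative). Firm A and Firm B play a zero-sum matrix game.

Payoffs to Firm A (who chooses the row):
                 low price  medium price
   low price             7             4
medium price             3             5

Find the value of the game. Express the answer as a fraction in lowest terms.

Row minima are 4 and 3, so Firm A's maximin is 4; column maxima are 7 and 5, so Firm B's minimax is 5. These differ, so the equilibrium is in mixed strategies.
Let Firm A play low price with probability p. Firm B is indifferent when 7p + 3(1−p) = 4p + 5(1−p), giving p = 2/5.
Let Firm B play low price with probability q. Firm A is indifferent when 7q + 4(1−q) = 3q + 5(1−q), giving q = 1/5.
The value is 7·(1/5) + (4)·(4/5) = 23/5.

23/5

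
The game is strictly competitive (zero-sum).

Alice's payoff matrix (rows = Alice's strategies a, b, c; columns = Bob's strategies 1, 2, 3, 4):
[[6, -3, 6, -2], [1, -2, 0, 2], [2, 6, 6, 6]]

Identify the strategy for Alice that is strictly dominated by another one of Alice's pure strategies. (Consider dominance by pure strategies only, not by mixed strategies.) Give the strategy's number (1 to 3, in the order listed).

Compare b with c: 2 > 1, 6 > -2, 6 > 0, 6 > 2.
So c strictly dominates b for Alice; b is strictly dominated.

2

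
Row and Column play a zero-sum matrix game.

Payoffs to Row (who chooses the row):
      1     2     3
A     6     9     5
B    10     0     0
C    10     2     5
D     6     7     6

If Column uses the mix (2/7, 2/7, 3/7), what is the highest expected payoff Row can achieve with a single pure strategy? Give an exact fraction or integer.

45/7

A: (6)·(2/7) + (9)·(2/7) + (5)·(3/7) = 45/7.
B: (10)·(2/7) + (0)·(2/7) + (0)·(3/7) = 20/7.
C: (10)·(2/7) + (2)·(2/7) + (5)·(3/7) = 39/7.
D: (6)·(2/7) + (7)·(2/7) + (6)·(3/7) = 44/7.
The best pure response is A with expected payoff 45/7.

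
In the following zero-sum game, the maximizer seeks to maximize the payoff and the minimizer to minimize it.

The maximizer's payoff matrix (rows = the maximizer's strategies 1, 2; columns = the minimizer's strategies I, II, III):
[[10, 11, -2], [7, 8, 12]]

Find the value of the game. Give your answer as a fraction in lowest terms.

Column II is strictly dominated by I for the minimizer (it gives the maximizer more in every row).
The remaining 2×2 game on (1, 2) × (I, III) has no saddle point. Let the maximizer play 1 with probability p; indifference gives 10p + 7(1−p) = −2p + 12(1−p), so p = 5/17.
Similarly the minimizer's optimal q on I is 14/17, and the value is 10·(14/17) + (-2)·(3/17) = 134/17.

134/17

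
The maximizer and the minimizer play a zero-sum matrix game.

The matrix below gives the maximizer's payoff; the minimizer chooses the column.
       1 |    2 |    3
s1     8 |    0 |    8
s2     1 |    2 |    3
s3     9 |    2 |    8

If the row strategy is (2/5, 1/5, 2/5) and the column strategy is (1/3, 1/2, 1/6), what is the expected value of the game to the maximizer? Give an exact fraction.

41/10

Against (1/3, 1/2, 1/6), each row's expected payoff is s1: 4; s2: 11/6; s3: 16/3.
Taking the (2/5, 1/5, 2/5)-weighted average: (2/5)·(4) + (1/5)·(11/6) + (2/5)·(16/3) = 41/10.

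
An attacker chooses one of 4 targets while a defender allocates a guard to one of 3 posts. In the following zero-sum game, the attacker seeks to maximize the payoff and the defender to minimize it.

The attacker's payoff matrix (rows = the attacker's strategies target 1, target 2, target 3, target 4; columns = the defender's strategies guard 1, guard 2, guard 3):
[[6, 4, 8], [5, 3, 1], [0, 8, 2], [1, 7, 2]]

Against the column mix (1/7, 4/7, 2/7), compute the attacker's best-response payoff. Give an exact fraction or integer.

target 1: (6)·(1/7) + (4)·(4/7) + (8)·(2/7) = 38/7.
target 2: (5)·(1/7) + (3)·(4/7) + (1)·(2/7) = 19/7.
target 3: (0)·(1/7) + (8)·(4/7) + (2)·(2/7) = 36/7.
target 4: (1)·(1/7) + (7)·(4/7) + (2)·(2/7) = 33/7.
The best pure response is target 1 with expected payoff 38/7.

38/7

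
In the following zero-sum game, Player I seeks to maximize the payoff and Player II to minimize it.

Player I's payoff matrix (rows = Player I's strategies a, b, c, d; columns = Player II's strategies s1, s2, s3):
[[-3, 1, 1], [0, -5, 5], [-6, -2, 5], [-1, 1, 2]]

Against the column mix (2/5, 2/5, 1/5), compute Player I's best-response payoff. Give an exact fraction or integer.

a: (-3)·(2/5) + (1)·(2/5) + (1)·(1/5) = -3/5.
b: (0)·(2/5) + (-5)·(2/5) + (5)·(1/5) = -1.
c: (-6)·(2/5) + (-2)·(2/5) + (5)·(1/5) = -11/5.
d: (-1)·(2/5) + (1)·(2/5) + (2)·(1/5) = 2/5.
The best pure response is d with expected payoff 2/5.

2/5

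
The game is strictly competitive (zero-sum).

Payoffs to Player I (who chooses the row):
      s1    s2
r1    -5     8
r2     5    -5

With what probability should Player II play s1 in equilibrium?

13/23

Row minima are -5 and -5, so Player I's maximin is -5; column maxima are 5 and 8, so Player II's minimax is 5. These differ, so the equilibrium is in mixed strategies.
Let Player II play s1 with probability q. Player I is indifferent when −5q + 8(1−q) = 5q − 5(1−q), giving q = 13/23.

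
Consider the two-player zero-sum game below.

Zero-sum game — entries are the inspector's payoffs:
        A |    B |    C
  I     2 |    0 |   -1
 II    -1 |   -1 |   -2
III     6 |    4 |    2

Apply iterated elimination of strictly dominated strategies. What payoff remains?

2

Row I is strictly dominated by row III (6>2, 4>0, 2>-1); eliminate I.
Column A is strictly dominated by C for the inspectee (-2<-1, 2<6); eliminate A.
Column B is strictly dominated by C for the inspectee (-2<-1, 2<4); eliminate B.
Row II is strictly dominated by row III (2>-2); eliminate II.
Only (III, C) remains, with payoff 2.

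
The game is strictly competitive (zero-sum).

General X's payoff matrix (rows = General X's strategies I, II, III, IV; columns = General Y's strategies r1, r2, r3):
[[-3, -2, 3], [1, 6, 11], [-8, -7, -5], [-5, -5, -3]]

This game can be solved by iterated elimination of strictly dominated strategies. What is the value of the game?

Column r3 is strictly dominated by r1 for General Y (-3<3, 1<11, -8<-5, -5<-3); eliminate r3.
Row IV is strictly dominated by row I (-3>-5, -2>-5); eliminate IV.
Column r2 is strictly dominated by r1 for General Y (-3<-2, 1<6, -8<-7); eliminate r2.
Row I is strictly dominated by row II (1>-3); eliminate I.
Row III is strictly dominated by row II (1>-8); eliminate III.
Only (II, r1) remains, with payoff 1.

1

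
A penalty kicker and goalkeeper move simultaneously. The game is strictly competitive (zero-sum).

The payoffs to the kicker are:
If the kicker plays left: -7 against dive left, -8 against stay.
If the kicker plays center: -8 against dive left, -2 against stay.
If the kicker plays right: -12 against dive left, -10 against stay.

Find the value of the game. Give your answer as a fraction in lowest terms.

-50/7

Row right is strictly dominated by row left, so the kicker never plays it.
The remaining 2×2 game on (left, center) × (dive left, stay) has no saddle point. Let the kicker play left with probability p; indifference gives −7p − 8(1−p) = −8p − 2(1−p), so p = 6/7.
Similarly the goalkeeper's optimal q on dive left is 6/7, and the value is -7·(6/7) + (-8)·(1/7) = -50/7.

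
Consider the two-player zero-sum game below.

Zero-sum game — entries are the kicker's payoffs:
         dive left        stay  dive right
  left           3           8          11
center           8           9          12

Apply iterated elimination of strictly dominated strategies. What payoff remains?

8

Row left is strictly dominated by row center (8>3, 9>8, 12>11); eliminate left.
Column dive right is strictly dominated by dive left for the goalkeeper (8<12); eliminate dive right.
Column stay is strictly dominated by dive left for the goalkeeper (8<9); eliminate stay.
Only (center, dive left) remains, with payoff 8.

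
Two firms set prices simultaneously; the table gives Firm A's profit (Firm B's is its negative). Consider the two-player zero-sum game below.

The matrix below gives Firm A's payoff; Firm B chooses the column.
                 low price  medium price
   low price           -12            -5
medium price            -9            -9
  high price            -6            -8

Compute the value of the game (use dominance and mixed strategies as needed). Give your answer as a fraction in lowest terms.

-22/3

Row medium price is strictly dominated by row high price, so Firm A never plays it.
The remaining 2×2 game on (low price, high price) × (low price, medium price) has no saddle point. Let Firm A play low price with probability p; indifference gives −12p − 6(1−p) = −5p − 8(1−p), so p = 2/9.
Similarly Firm B's optimal q on low price is 1/3, and the value is -12·(1/3) + (-5)·(2/3) = -22/3.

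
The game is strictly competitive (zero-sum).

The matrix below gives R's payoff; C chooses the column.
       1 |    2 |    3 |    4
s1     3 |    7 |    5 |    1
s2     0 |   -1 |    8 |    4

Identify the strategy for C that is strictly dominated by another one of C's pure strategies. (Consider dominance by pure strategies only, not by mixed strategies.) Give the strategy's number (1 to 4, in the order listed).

C prefers columns that give R less. Compare 3 with 1: 3 < 5, 0 < 8.
So 1 strictly dominates 3 for C; 3 is strictly dominated.

3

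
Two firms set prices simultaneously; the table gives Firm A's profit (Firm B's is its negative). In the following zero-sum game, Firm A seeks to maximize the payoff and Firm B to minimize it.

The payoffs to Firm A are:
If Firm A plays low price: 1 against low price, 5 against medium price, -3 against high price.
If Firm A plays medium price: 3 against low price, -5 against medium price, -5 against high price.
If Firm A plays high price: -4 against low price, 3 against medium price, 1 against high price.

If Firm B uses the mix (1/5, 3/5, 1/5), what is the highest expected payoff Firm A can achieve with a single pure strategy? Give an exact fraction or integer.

13/5

low price: (1)·(1/5) + (5)·(3/5) + (-3)·(1/5) = 13/5.
medium price: (3)·(1/5) + (-5)·(3/5) + (-5)·(1/5) = -17/5.
high price: (-4)·(1/5) + (3)·(3/5) + (1)·(1/5) = 6/5.
The best pure response is low price with expected payoff 13/5.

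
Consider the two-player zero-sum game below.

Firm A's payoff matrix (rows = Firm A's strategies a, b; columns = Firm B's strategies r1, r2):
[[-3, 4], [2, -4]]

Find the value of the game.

Row minima are -3 and -4, so Firm A's maximin is -3; column maxima are 2 and 4, so Firm B's minimax is 2. These differ, so the equilibrium is in mixed strategies.
Let Firm A play a with probability p. Firm B is indifferent when −3p + 2(1−p) = 4p − 4(1−p), giving p = 6/13.
Let Firm B play r1 with probability q. Firm A is indifferent when −3q + 4(1−q) = 2q − 4(1−q), giving q = 8/13.
The value is -3·(8/13) + (4)·(5/13) = -4/13.

-4/13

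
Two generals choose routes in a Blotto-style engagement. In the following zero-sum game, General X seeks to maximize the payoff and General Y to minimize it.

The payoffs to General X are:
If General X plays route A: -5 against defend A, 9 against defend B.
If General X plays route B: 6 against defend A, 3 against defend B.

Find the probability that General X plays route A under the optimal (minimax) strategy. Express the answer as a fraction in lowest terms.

3/17

Row minima are -5 and 3, so General X's maximin is 3; column maxima are 6 and 9, so General Y's minimax is 6. These differ, so the equilibrium is in mixed strategies.
Let General X play route A with probability p. General Y is indifferent when −5p + 6(1−p) = 9p + 3(1−p), giving p = 3/17.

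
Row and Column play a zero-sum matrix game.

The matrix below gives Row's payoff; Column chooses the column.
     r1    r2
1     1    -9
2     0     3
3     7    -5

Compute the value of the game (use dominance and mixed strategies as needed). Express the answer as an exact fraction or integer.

Row 1 is strictly dominated by row 3, so Row never plays it.
The remaining 2×2 game on (2, 3) × (r1, r2) has no saddle point. Let Row play 2 with probability p; indifference gives 7(1−p) = 3p − 5(1−p), so p = 4/5.
Similarly Column's optimal q on r1 is 8/15, and the value is 0·(8/15) + (3)·(7/15) = 7/5.

7/5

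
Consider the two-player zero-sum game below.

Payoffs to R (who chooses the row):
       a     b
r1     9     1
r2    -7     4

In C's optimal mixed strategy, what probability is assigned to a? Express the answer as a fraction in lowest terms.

Row minima are 1 and -7, so R's maximin is 1; column maxima are 9 and 4, so C's minimax is 4. These differ, so the equilibrium is in mixed strategies.
Let C play a with probability q. R is indifferent when 9q + (1−q) = −7q + 4(1−q), giving q = 3/19.

3/19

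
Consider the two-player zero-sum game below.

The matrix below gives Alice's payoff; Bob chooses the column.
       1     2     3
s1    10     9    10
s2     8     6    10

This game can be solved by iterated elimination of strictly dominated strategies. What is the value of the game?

9

Column 1 is strictly dominated by 2 for Bob (9<10, 6<8); eliminate 1.
Column 3 is strictly dominated by 2 for Bob (9<10, 6<10); eliminate 3.
Row s2 is strictly dominated by row s1 (9>6); eliminate s2.
Only (s1, 2) remains, with payoff 9.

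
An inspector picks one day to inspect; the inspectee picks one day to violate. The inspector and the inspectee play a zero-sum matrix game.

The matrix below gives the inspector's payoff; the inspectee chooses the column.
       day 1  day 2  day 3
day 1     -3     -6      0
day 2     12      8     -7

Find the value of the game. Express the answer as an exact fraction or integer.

Column day 1 is strictly dominated by day 2 for the inspectee (it gives the inspector more in every row).
The remaining 2×2 game on (day 1, day 2) × (day 2, day 3) has no saddle point. Let the inspector play day 1 with probability p; indifference gives −6p + 8(1−p) = −7(1−p), so p = 5/7.
Similarly the inspectee's optimal q on day 2 is 1/3, and the value is -6·(1/3) + (0)·(2/3) = -2.

-2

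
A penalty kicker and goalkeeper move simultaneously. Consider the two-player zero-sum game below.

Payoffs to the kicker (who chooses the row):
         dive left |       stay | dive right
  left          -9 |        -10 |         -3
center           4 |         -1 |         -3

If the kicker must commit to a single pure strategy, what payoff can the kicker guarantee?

-3

The worst-case payoff for each row is left: -10, center: -3.
The best of these is -3.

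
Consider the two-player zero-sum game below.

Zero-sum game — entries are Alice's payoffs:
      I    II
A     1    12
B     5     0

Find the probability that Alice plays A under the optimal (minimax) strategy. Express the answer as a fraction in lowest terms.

5/16

Row minima are 1 and 0, so Alice's maximin is 1; column maxima are 5 and 12, so Bob's minimax is 5. These differ, so the equilibrium is in mixed strategies.
Let Alice play A with probability p. Bob is indifferent when p + 5(1−p) = 12p, giving p = 5/16.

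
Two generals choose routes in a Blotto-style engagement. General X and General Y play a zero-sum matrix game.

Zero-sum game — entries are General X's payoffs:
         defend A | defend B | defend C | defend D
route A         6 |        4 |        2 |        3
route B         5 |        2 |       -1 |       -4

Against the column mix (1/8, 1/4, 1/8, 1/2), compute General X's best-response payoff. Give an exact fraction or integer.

route A: (6)·(1/8) + (4)·(1/4) + (2)·(1/8) + (3)·(1/2) = 7/2.
route B: (5)·(1/8) + (2)·(1/4) + (-1)·(1/8) + (-4)·(1/2) = -1.
The best pure response is route A with expected payoff 7/2.

7/2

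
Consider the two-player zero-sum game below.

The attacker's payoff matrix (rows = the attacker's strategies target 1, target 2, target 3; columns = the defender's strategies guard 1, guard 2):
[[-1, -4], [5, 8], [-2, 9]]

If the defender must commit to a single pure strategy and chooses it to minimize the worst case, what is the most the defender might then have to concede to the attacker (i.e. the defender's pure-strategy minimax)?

5

The worst case (largest entry) in each column is guard 1: 5, guard 2: 9.
The best (smallest) of these is 5.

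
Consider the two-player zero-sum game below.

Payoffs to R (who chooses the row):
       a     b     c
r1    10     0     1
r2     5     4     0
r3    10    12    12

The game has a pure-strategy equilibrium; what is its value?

10

Row minima: 0, 0, 10 → R's maximin is 10.
Column maxima: 10, 12, 12 → C's minimax is 10.
They coincide at (r3, a), so the value is 10.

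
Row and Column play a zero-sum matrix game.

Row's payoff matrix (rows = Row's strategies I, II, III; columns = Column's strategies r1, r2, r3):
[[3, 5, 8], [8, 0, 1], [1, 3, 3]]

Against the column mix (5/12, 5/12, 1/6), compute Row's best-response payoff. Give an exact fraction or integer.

I: (3)·(5/12) + (5)·(5/12) + (8)·(1/6) = 14/3.
II: (8)·(5/12) + (0)·(5/12) + (1)·(1/6) = 7/2.
III: (1)·(5/12) + (3)·(5/12) + (3)·(1/6) = 13/6.
The best pure response is I with expected payoff 14/3.

14/3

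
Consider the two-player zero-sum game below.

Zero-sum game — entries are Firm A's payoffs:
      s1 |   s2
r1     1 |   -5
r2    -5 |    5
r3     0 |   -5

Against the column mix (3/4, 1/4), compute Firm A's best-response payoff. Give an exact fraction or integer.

r1: (1)·(3/4) + (-5)·(1/4) = -1/2.
r2: (-5)·(3/4) + (5)·(1/4) = -5/2.
r3: (0)·(3/4) + (-5)·(1/4) = -5/4.
The best pure response is r1 with expected payoff -1/2.

-1/2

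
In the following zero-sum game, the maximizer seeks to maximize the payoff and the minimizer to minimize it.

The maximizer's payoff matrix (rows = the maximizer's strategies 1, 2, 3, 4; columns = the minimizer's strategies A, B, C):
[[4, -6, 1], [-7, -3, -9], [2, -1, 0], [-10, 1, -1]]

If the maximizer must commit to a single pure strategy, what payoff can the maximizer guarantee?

The worst-case payoff for each row is 1: -6, 2: -9, 3: -1, 4: -10.
The best of these is -1.

-1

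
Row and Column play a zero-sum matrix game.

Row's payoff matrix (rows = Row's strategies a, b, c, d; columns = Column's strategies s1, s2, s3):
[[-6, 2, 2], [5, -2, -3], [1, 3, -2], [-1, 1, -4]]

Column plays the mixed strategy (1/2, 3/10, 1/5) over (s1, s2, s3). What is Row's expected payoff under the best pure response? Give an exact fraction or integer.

a: (-6)·(1/2) + (2)·(3/10) + (2)·(1/5) = -2.
b: (5)·(1/2) + (-2)·(3/10) + (-3)·(1/5) = 13/10.
c: (1)·(1/2) + (3)·(3/10) + (-2)·(1/5) = 1.
d: (-1)·(1/2) + (1)·(3/10) + (-4)·(1/5) = -1.
The best pure response is b with expected payoff 13/10.

13/10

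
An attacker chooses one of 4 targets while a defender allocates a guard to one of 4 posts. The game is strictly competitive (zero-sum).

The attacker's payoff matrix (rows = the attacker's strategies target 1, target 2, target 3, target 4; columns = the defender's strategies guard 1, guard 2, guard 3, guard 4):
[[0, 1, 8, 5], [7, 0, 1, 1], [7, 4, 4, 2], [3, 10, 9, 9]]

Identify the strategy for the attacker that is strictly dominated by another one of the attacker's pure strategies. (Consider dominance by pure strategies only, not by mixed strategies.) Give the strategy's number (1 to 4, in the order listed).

Compare target 1 with target 4: 3 > 0, 10 > 1, 9 > 8, 9 > 5.
So target 4 strictly dominates target 1 for the attacker; target 1 is strictly dominated.

1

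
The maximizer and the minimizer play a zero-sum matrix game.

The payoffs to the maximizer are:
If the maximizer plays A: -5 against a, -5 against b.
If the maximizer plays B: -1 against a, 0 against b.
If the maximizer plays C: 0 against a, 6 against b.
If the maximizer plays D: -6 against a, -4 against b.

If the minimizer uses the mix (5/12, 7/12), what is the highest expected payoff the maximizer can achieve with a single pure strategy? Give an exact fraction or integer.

7/2

A: (-5)·(5/12) + (-5)·(7/12) = -5.
B: (-1)·(5/12) + (0)·(7/12) = -5/12.
C: (0)·(5/12) + (6)·(7/12) = 7/2.
D: (-6)·(5/12) + (-4)·(7/12) = -29/6.
The best pure response is C with expected payoff 7/2.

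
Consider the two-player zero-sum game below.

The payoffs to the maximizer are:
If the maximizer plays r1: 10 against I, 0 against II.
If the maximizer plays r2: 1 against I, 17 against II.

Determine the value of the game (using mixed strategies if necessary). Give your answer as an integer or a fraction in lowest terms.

Row minima are 0 and 1, so the maximizer's maximin is 1; column maxima are 10 and 17, so the minimizer's minimax is 10. These differ, so the equilibrium is in mixed strategies.
Let the maximizer play r1 with probability p. The minimizer is indifferent when 10p + (1−p) = 17(1−p), giving p = 8/13.
Let the minimizer play I with probability q. The maximizer is indifferent when 10q = q + 17(1−q), giving q = 17/26.
The value is 10·(17/26) + (0)·(9/26) = 85/13.

85/13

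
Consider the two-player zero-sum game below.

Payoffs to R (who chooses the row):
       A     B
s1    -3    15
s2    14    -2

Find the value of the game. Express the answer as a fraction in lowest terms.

6

Row minima are -3 and -2, so R's maximin is -2; column maxima are 14 and 15, so C's minimax is 14. These differ, so the equilibrium is in mixed strategies.
Let R play s1 with probability p. C is indifferent when −3p + 14(1−p) = 15p − 2(1−p), giving p = 8/17.
Let C play A with probability q. R is indifferent when −3q + 15(1−q) = 14q − 2(1−q), giving q = 1/2.
The value is -3·(1/2) + (15)·(1/2) = 6.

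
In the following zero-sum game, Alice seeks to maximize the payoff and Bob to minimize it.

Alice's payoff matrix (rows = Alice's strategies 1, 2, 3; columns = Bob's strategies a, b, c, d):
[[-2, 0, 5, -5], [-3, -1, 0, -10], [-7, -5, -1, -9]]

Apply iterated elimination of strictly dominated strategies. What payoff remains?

Column b is strictly dominated by a for Bob (-2<0, -3<-1, -7<-5); eliminate b.
Column a is strictly dominated by d for Bob (-5<-2, -10<-3, -9<-7); eliminate a.
Row 3 is strictly dominated by row 1 (5>-1, -5>-9); eliminate 3.
Column c is strictly dominated by d for Bob (-5<5, -10<0); eliminate c.
Row 2 is strictly dominated by row 1 (-5>-10); eliminate 2.
Only (1, d) remains, with payoff -5.

-5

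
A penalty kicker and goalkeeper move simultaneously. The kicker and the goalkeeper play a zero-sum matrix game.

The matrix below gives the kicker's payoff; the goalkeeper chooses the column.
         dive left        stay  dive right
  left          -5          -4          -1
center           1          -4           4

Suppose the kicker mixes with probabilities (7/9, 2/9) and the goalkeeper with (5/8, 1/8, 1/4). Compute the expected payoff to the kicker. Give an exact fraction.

-199/72

Against (5/8, 1/8, 1/4), each row's expected payoff is left: -31/8; center: 9/8.
Taking the (7/9, 2/9)-weighted average: (7/9)·(-31/8) + (2/9)·(9/8) = -199/72.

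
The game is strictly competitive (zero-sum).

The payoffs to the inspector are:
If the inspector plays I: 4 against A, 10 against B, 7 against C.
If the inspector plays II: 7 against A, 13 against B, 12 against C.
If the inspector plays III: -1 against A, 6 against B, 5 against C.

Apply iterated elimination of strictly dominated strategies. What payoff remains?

7

Column C is strictly dominated by A for the inspectee (4<7, 7<12, -1<5); eliminate C.
Column B is strictly dominated by A for the inspectee (4<10, 7<13, -1<6); eliminate B.
Row I is strictly dominated by row II (7>4); eliminate I.
Row III is strictly dominated by row II (7>-1); eliminate III.
Only (II, A) remains, with payoff 7.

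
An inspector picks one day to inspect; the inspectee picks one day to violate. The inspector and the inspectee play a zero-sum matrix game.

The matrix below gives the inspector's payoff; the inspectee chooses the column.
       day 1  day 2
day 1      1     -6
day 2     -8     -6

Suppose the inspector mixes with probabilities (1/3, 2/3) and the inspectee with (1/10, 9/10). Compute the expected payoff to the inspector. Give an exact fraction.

Against (1/10, 9/10), each row's expected payoff is day 1: -53/10; day 2: -31/5.
Taking the (1/3, 2/3)-weighted average: (1/3)·(-53/10) + (2/3)·(-31/5) = -59/10.

-59/10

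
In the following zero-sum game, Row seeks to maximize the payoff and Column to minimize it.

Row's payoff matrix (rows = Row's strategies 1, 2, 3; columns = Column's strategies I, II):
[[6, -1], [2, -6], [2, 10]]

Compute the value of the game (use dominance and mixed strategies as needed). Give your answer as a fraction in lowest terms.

Row 2 is strictly dominated by row 1, so Row never plays it.
The remaining 2×2 game on (1, 3) × (I, II) has no saddle point. Let Row play 1 with probability p; indifference gives 6p + 2(1−p) = −p + 10(1−p), so p = 8/15.
Similarly Column's optimal q on I is 11/15, and the value is 6·(11/15) + (-1)·(4/15) = 62/15.

62/15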